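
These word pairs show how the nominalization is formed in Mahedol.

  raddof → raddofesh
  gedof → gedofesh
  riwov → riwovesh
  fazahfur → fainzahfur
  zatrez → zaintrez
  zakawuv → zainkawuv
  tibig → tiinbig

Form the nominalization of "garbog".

riwov and zakawuv both end in -v yet inflect differently (riwovesh, zainkawuv), so the final letter is not what conditions the rule; the last vowel is.
"garbog" has last vowel 'o'. The stems whose last vowel is 'o' (raddof → raddofesh, gedof → gedofesh, riwov → riwovesh) add -esh.
So garbog → garbogesh.

garbogesh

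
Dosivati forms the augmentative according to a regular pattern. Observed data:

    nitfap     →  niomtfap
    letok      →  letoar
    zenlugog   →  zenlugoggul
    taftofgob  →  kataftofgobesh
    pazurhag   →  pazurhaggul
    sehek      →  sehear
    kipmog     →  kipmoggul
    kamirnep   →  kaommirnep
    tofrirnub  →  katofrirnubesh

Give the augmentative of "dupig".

"dupig" ends in -g. The stems ending in -g (kipmog → kipmoggul, pazurhag → pazurhaggul, zenlugog → zenlugoggul) double the final consonant and add -ul.
The other patterns: stems ending in -k drop the final letter and add -ar; stems ending in -b add ka- … -esh around the stem; stems ending in -p insert -om- after the first vowel.
So dupig → dupiggul.

dupiggul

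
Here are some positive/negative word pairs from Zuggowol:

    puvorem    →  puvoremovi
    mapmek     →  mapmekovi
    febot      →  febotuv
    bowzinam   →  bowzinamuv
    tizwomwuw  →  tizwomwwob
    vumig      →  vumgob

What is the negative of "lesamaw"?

lesamawuv

"lesamaw" has last vowel 'a'. The one such stem in the data (bowzinam → bowzinamuv) adds -uv, so the same rule applies.
The other patterns: stems whose last vowel is 'e' add -ovi; stems whose last vowel is 'i' or 'u' delete the last vowel and add -ob.
So lesamaw → lesamawuv.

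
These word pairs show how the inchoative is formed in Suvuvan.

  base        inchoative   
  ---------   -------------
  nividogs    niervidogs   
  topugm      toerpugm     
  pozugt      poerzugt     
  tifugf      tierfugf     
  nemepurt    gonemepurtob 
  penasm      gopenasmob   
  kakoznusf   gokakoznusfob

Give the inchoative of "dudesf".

"dudesf" has second-to-last letter 's'. The stems whose second-to-last letter is 's' (penasm → gopenasmob, kakoznusf → gokakoznusfob) add go- … -ob around the stem.
The other pattern: stems whose second-to-last letter is 'g' insert -er- after the first vowel.
So dudesf → godudesfob.

godudesfob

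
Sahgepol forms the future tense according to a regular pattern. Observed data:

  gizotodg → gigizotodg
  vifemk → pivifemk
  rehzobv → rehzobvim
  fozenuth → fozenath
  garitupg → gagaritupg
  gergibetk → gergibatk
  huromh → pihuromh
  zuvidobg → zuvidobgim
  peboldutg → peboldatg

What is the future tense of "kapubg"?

huromh and fozenuth both end in -h yet inflect differently (pihuromh, fozenath), so the final letter is not what conditions the rule; the second-to-last letter is.
"kapubg" has second-to-last letter 'b'. The stems whose second-to-last letter is 'b' (rehzobv → rehzobvim, zuvidobg → zuvidobgim) add -im.
So kapubg → kapubgim.

kapubgim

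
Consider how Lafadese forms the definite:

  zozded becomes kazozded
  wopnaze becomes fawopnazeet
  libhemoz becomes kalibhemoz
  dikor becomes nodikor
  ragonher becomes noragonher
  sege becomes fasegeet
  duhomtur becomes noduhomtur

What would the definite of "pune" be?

fapuneet

sege and ragonher both have last vowel 'e' yet inflect differently (fasegeet, noragonher), so the last vowel is not what conditions the rule; the final letter is.
"pune" ends in -e. The stems ending in -e (sege → fasegeet, wopnaze → fawopnazeet) add fa- … -et around the stem.
So pune → fapuneet.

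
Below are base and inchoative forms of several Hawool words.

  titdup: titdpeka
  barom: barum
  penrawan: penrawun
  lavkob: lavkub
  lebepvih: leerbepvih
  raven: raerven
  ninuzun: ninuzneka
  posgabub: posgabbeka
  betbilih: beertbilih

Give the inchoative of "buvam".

ninuzun and raven both end in -n yet inflect differently (ninuzneka, raerven), so the final letter is not what conditions the rule; the last vowel is.
"buvam" has last vowel 'a'. The one such stem in the data (penrawan → penrawun) changes the last vowel to 'u' (as do barom, lavkob), so the same rule applies.
So buvam → buvum.

buvum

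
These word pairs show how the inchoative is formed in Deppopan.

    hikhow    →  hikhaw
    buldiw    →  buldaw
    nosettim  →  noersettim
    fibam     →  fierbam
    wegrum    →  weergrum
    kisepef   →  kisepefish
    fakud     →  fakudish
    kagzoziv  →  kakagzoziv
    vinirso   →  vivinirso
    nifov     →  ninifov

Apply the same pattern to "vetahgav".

"vetahgav" ends in -v. The stems ending in -v (kagzoziv → kakagzoziv, nifov → ninifov) repeat the first consonant+vowel as a prefix.
The other patterns: stems ending in -w change the last vowel to 'a'; stems ending in -m insert -er- after the first vowel; stems ending in -d or -f add -ish.
So vetahgav → vevetahgav.

vevetahgav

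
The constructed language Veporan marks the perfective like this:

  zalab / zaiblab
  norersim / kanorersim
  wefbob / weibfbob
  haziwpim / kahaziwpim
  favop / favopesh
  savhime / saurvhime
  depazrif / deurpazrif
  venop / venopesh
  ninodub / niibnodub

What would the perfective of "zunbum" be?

venop and wefbob both have last vowel 'o' yet inflect differently (venopesh, weibfbob), so the last vowel is not what conditions the rule; the final letter is.
"zunbum" ends in -m. The stems ending in -m (haziwpim → kahaziwpim, norersim → kanorersim) add the prefix ka-.
The other patterns: stems ending in -e or -f insert -ur- after the first vowel; stems ending in -p add -esh; stems ending in -b insert -ib- after the first vowel.
So zunbum → kazunbum.

kazunbum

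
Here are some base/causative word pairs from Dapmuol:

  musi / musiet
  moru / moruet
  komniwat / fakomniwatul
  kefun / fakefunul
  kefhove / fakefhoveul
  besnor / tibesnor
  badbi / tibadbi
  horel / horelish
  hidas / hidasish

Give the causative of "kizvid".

musi and badbi both end in -i yet inflect differently (musiet, tibadbi), so the final letter is not what conditions the rule; the first letter is.
"kizvid" begins with k-. The stems beginning with k- (komniwat → fakomniwatul, kefun → fakefunul, kefhove → fakefhoveul) add fa- … -ul around the stem.
The other patterns: stems beginning with m- add -et; stems beginning with b- add the prefix ti-; stems beginning with h- add -ish.
So kizvid → fakizvidul.

fakizvidul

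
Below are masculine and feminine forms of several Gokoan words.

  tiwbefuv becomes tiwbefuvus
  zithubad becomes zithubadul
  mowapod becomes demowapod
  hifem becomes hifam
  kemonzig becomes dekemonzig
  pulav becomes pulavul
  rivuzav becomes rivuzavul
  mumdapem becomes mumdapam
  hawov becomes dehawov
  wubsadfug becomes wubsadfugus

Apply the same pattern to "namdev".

rivuzav and tiwbefuv both end in -v yet inflect differently (rivuzavul, tiwbefuvus), so the final letter is not what conditions the rule; the last vowel is.
"namdev" has last vowel 'e'. The stems whose last vowel is 'e' (hifem → hifam, mumdapem → mumdapam) change the last vowel to 'a'.
The other patterns: stems whose last vowel is 'a' add -ul; stems whose last vowel is 'u' add -us; stems whose last vowel is 'i' or 'o' add the prefix de-.
So namdev → namdav.

namdav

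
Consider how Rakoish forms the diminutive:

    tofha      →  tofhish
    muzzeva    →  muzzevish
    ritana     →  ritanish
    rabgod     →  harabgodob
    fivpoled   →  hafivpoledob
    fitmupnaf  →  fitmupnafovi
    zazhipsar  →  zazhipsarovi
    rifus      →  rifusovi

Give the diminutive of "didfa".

tofha and fitmupnaf both have last vowel 'a' yet inflect differently (tofhish, fitmupnafovi), so the last vowel is not what conditions the rule; the final letter is.
"didfa" ends in -a. The stems ending in -a (tofha → tofhish, muzzeva → muzzevish, ritana → ritanish) drop the final letter and add -ish.
The other patterns: stems ending in -d add ha- … -ob around the stem; stems ending in -f, -r or -s add -ovi.
So didfa → didfish.

didfish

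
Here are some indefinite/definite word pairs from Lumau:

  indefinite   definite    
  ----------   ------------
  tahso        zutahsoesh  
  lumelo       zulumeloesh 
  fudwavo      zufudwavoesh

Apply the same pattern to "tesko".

zuteskoesh

Every pair shown (tahso → zutahsoesh, lumelo → zulumeloesh, fudwavo → zufudwavoesh) follows the same rule: add zu- … -esh around the stem.
So tesko → zuteskoesh.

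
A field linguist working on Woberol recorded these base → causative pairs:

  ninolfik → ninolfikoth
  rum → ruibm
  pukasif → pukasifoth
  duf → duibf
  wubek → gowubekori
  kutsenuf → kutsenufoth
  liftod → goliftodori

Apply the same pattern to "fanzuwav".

duf and pukasif both end in -f yet inflect differently (duibf, pukasifoth), so the final letter is not what conditions the rule; the number of vowels is.
"fanzuwav" has 3 vowels. The stems with 3 vowels (pukasif → pukasifoth, kutsenuf → kutsenufoth, ninolfik → ninolfikoth) add -oth.
The other patterns: stems with 1 vowel insert -ib- after the first vowel; stems with 2 vowels add go- … -ori around the stem.
So fanzuwav → fanzuwavoth.

fanzuwavoth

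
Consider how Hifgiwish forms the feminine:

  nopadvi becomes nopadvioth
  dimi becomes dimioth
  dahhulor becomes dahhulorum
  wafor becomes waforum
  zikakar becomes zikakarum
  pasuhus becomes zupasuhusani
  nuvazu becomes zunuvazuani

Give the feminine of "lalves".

"lalves" ends in -s. The one such stem in the data (pasuhus → zupasuhusani) adds zu- … -ani around the stem, so the same rule applies.
So lalves → zulalvesani.

zulalvesani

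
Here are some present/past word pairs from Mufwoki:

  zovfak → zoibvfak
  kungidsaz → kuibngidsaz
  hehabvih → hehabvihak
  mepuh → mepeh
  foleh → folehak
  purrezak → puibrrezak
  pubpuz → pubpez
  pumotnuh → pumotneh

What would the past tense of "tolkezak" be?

toiblkezak

kungidsaz and pubpuz both end in -z yet inflect differently (kuibngidsaz, pubpez), so the final letter is not what conditions the rule; the last vowel is.
"tolkezak" has last vowel 'a'. The stems whose last vowel is 'a' (kungidsaz → kuibngidsaz, zovfak → zoibvfak, purrezak → puibrrezak) insert -ib- after the first vowel.
The other patterns: stems whose last vowel is 'u' change the last vowel to 'e'; stems whose last vowel is 'e' or 'i' add -ak.
So tolkezak → toiblkezak.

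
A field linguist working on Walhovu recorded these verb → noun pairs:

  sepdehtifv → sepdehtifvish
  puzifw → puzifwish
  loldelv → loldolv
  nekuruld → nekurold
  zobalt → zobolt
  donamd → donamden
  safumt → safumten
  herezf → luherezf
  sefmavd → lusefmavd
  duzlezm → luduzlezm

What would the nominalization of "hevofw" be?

sepdehtifv and loldelv both end in -v yet inflect differently (sepdehtifvish, loldolv), so the final letter is not what conditions the rule; the second-to-last letter is.
"hevofw" has second-to-last letter 'f'. The stems whose second-to-last letter is 'f' (sepdehtifv → sepdehtifvish, puzifw → puzifwish) add -ish.
The other patterns: stems whose second-to-last letter is 'l' change the last vowel to 'o'; stems whose second-to-last letter is 'm' add -en; stems whose second-to-last letter is 'v' or 'z' add the prefix lu-.
So hevofw → hevofwish.

hevofwish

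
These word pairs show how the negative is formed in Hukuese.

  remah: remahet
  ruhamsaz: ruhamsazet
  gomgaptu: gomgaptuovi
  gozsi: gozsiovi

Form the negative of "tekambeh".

tekambehet

ruhamsaz and gomgaptu both have 3 vowels yet inflect differently (ruhamsazet, gomgaptuovi), so the number of vowels is not what conditions the rule; whether the stem ends in a vowel or a consonant is.
"tekambeh" ends in a consonant. The stems ending in a consonant (remah → remahet, ruhamsaz → ruhamsazet) add -et.
The other pattern: stems ending in a vowel add -ovi.
So tekambeh → tekambehet.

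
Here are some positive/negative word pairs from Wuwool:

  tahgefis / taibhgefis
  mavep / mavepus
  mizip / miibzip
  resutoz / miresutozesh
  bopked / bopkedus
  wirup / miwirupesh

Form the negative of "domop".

midomopesh

"domop" has last vowel 'o'. The one such stem in the data (resutoz → miresutozesh) adds mi- … -esh around the stem, so the same rule applies.
So domop → midomopesh.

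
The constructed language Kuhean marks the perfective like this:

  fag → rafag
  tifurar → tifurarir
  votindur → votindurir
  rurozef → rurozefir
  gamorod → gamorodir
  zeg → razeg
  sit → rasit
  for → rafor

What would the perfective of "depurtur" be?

tifurar and for both end in -r yet inflect differently (tifurarir, rafor), so the final letter is not what conditions the rule; the number of vowels is.
"depurtur" has 3 vowels. The stems with 3 vowels (gamorod → gamorodir, tifurar → tifurarir, rurozef → rurozefir) add -ir.
So depurtur → depurturir.

depurturir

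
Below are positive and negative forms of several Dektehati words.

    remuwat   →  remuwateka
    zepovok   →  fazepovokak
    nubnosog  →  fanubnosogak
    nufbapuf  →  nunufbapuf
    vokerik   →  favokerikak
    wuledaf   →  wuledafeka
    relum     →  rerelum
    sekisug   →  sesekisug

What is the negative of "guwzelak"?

wuledaf and nufbapuf both end in -f yet inflect differently (wuledafeka, nunufbapuf), so the final letter is not what conditions the rule; the last vowel is.
"guwzelak" has last vowel 'a'. The stems whose last vowel is 'a' (wuledaf → wuledafeka, remuwat → remuwateka) add -eka.
The other patterns: stems whose last vowel is 'u' repeat the first consonant+vowel as a prefix; stems whose last vowel is 'i' or 'o' add fa- … -ak around the stem.
So guwzelak → guwzelakeka.

guwzelakeka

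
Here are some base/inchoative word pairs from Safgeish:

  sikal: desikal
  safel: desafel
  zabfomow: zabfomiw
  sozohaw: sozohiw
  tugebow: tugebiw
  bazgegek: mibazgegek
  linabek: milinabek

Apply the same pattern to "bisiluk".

"bisiluk" ends in -k. The stems ending in -k (bazgegek → mibazgegek, linabek → milinabek) add the prefix mi-.
So bisiluk → mibisiluk.

mibisiluk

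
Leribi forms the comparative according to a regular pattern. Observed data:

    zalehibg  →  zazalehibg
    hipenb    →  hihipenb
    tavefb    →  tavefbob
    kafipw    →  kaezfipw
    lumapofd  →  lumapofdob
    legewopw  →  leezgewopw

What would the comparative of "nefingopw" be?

neezfingopw

tavefb and hipenb both end in -b yet inflect differently (tavefbob, hihipenb), so the final letter is not what conditions the rule; the second-to-last letter is.
"nefingopw" has second-to-last letter 'p'. The stems whose second-to-last letter is 'p' (legewopw → leezgewopw, kafipw → kaezfipw) insert -ez- after the first vowel.
The other patterns: stems whose second-to-last letter is 'f' add -ob; stems whose second-to-last letter is 'b' or 'n' repeat the first consonant+vowel as a prefix.
So nefingopw → neezfingopw.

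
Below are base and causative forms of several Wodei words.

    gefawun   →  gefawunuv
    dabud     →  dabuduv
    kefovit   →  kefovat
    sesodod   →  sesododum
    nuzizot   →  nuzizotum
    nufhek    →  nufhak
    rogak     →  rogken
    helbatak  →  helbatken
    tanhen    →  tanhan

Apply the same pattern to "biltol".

biltolum

sesodod and dabud both end in -d yet inflect differently (sesododum, dabuduv), so the final letter is not what conditions the rule; the last vowel is.
"biltol" has last vowel 'o'. The stems whose last vowel is 'o' (nuzizot → nuzizotum, sesodod → sesododum) add -um.
So biltol → biltolum.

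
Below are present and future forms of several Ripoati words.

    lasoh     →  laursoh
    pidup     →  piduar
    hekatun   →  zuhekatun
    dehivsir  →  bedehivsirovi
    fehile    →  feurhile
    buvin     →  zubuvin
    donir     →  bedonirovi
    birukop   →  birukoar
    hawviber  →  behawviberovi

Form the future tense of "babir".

bebabirovi

pidup and hekatun both have last vowel 'u' yet inflect differently (piduar, zuhekatun), so the last vowel is not what conditions the rule; the final letter is.
"babir" ends in -r. The stems ending in -r (donir → bedonirovi, hawviber → behawviberovi, dehivsir → bedehivsirovi) add be- … -ovi around the stem.
The other patterns: stems ending in -p drop the final letter and add -ar; stems ending in -n add the prefix zu-; stems ending in -e or -h insert -ur- after the first vowel.
So babir → bebabirovi.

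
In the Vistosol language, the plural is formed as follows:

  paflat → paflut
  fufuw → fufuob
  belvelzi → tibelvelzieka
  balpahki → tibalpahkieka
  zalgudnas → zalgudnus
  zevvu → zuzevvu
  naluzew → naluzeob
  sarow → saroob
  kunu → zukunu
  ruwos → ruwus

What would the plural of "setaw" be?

zevvu and fufuw both have last vowel 'u' yet inflect differently (zuzevvu, fufuob), so the last vowel is not what conditions the rule; the final letter is.
"setaw" ends in -w. The stems ending in -w (fufuw → fufuob, sarow → saroob, naluzew → naluzeob) drop the final letter and add -ob.
The other patterns: stems ending in -u add the prefix zu-; stems ending in -i add ti- … -eka around the stem; stems ending in -s or -t change the last vowel to 'u'.
So setaw → setaob.

setaob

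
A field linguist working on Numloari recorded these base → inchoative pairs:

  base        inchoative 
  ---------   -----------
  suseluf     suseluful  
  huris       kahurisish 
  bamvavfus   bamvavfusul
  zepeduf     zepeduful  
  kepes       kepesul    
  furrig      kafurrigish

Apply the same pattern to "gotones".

bamvavfus and huris both end in -s yet inflect differently (bamvavfusul, kahurisish), so the final letter is not what conditions the rule; the last vowel is.
"gotones" has last vowel 'e'. The one such stem in the data (kepes → kepesul) adds -ul, so the same rule applies.
So gotones → gotonesul.

gotonesul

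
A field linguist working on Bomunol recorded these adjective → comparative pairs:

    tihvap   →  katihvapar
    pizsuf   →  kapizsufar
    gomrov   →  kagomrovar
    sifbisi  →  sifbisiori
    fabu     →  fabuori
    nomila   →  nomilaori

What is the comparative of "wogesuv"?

pizsuf and fabu both have last vowel 'u' yet inflect differently (kapizsufar, fabuori), so the last vowel is not what conditions the rule; whether the stem ends in a vowel or a consonant is.
"wogesuv" ends in a consonant. The stems ending in a consonant (tihvap → katihvapar, pizsuf → kapizsufar, gomrov → kagomrovar) add ka- … -ar around the stem.
So wogesuv → kawogesuvar.

kawogesuvar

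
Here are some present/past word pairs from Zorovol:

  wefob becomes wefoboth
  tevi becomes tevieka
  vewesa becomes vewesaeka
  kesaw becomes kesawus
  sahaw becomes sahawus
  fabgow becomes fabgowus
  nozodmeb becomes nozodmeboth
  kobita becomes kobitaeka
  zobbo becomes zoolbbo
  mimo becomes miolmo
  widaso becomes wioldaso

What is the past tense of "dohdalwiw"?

"dohdalwiw" ends in -w. The stems ending in -w (kesaw → kesawus, sahaw → sahawus, fabgow → fabgowus) add -us.
So dohdalwiw → dohdalwiwus.

dohdalwiwus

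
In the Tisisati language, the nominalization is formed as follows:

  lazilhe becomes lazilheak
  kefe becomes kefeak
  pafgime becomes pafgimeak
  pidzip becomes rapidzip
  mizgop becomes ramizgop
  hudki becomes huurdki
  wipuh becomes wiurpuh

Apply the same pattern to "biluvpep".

rabiluvpep

"biluvpep" ends in -p. The stems ending in -p (pidzip → rapidzip, mizgop → ramizgop) add the prefix ra-.
The other patterns: stems ending in -e add -ak; stems ending in -h or -i insert -ur- after the first vowel.
So biluvpep → rabiluvpep.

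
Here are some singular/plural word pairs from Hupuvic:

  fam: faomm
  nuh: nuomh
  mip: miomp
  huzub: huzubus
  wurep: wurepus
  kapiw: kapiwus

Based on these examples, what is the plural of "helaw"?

"helaw" has 2 vowels. The stems with 2 vowels (huzub → huzubus, wurep → wurepus, kapiw → kapiwus) add -us.
The other pattern: stems with 1 vowel insert -om- after the first vowel.
So helaw → helawus.

helawus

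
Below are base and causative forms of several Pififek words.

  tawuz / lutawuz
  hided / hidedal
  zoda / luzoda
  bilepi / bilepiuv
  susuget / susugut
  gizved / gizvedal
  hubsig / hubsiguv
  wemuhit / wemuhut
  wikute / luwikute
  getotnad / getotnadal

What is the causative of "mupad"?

mupadal

wemuhit and bilepi both have last vowel 'i' yet inflect differently (wemuhut, bilepiuv), so the last vowel is not what conditions the rule; the final letter is.
"mupad" ends in -d. The stems ending in -d (getotnad → getotnadal, gizved → gizvedal, hided → hidedal) add -al.
So mupad → mupadal.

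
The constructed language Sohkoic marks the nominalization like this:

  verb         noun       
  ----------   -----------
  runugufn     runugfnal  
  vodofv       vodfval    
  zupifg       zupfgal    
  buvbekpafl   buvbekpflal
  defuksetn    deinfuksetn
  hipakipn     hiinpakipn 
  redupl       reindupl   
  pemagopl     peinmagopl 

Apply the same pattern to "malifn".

runugufn and defuksetn both end in -n yet inflect differently (runugfnal, deinfuksetn), so the final letter is not what conditions the rule; the second-to-last letter is.
"malifn" has second-to-last letter 'f'. The stems whose second-to-last letter is 'f' (runugufn → runugfnal, vodofv → vodfval, zupifg → zupfgal) delete the last vowel and add -al.
So malifn → malfnal.

malfnal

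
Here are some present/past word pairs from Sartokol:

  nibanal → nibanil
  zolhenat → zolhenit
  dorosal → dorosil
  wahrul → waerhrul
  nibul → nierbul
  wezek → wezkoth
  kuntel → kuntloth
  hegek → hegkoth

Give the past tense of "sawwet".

nibanal and wahrul both end in -l yet inflect differently (nibanil, waerhrul), so the final letter is not what conditions the rule; the last vowel is.
"sawwet" has last vowel 'e'. The stems whose last vowel is 'e' (wezek → wezkoth, kuntel → kuntloth, hegek → hegkoth) delete the last vowel and add -oth.
So sawwet → sawwtoth.

sawwtoth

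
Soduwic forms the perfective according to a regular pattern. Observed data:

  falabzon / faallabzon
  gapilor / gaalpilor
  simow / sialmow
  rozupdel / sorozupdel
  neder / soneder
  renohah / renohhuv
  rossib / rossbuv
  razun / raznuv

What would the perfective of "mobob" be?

moalbob

"mobob" has last vowel 'o'. The stems whose last vowel is 'o' (falabzon → faallabzon, gapilor → gaalpilor, simow → sialmow) insert -al- after the first vowel.
So mobob → moalbob.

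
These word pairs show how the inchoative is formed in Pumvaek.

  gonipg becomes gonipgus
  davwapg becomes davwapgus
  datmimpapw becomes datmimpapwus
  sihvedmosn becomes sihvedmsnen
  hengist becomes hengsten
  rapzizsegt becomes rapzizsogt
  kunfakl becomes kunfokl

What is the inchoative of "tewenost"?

hengist and rapzizsegt both end in -t yet inflect differently (hengsten, rapzizsogt), so the final letter is not what conditions the rule; the second-to-last letter is.
"tewenost" has second-to-last letter 's'. The stems whose second-to-last letter is 's' (sihvedmosn → sihvedmsnen, hengist → hengsten) delete the last vowel and add -en.
The other patterns: stems whose second-to-last letter is 'p' add -us; stems whose second-to-last letter is 'g' or 'k' change the last vowel to 'o'.
So tewenost → tewensten.

tewensten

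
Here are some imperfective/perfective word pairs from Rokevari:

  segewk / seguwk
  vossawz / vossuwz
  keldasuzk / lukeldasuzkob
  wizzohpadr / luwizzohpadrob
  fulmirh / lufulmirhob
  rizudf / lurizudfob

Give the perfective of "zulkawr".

segewk and keldasuzk both end in -k yet inflect differently (seguwk, lukeldasuzkob), so the final letter is not what conditions the rule; the second-to-last letter is.
"zulkawr" has second-to-last letter 'w'. The stems whose second-to-last letter is 'w' (segewk → seguwk, vossawz → vossuwz) change the last vowel to 'u'.
The other pattern: stems whose second-to-last letter is 'd', 'r' or 'z' add lu- … -ob around the stem.
So zulkawr → zulkuwr.

zulkuwr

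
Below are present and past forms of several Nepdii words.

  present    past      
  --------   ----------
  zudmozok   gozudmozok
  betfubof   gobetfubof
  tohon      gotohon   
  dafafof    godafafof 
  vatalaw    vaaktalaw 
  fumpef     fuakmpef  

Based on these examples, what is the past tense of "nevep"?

betfubof and fumpef both end in -f yet inflect differently (gobetfubof, fuakmpef), so the final letter is not what conditions the rule; the last vowel is.
"nevep" has last vowel 'e'. The one such stem in the data (fumpef → fuakmpef) inserts -ak- after the first vowel (as does vatalaw), so the same rule applies.
So nevep → neakvep.

neakvep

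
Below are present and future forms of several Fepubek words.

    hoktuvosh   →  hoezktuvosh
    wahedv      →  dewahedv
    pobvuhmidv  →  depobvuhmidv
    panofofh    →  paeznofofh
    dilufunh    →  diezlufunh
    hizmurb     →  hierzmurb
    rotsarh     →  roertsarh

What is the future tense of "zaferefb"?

zaezferefb

rotsarh and hoktuvosh both end in -h yet inflect differently (roertsarh, hoezktuvosh), so the final letter is not what conditions the rule; the second-to-last letter is.
"zaferefb" has second-to-last letter 'f'. The one such stem in the data (panofofh → paeznofofh) inserts -ez- after the first vowel (as do hoktuvosh, dilufunh), so the same rule applies.
The other patterns: stems whose second-to-last letter is 'd' add the prefix de-; stems whose second-to-last letter is 'r' insert -er- after the first vowel.
So zaferefb → zaezferefb.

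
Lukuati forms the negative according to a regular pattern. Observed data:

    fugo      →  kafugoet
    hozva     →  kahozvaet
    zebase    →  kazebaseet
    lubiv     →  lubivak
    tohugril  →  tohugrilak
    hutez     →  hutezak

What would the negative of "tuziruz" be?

zebase and hutez both have last vowel 'e' yet inflect differently (kazebaseet, hutezak), so the last vowel is not what conditions the rule; whether the stem ends in a vowel or a consonant is.
"tuziruz" ends in a consonant. The stems ending in a consonant (lubiv → lubivak, tohugril → tohugrilak, hutez → hutezak) add -ak.
The other pattern: stems ending in a vowel add ka- … -et around the stem.
So tuziruz → tuziruzak.

tuziruzak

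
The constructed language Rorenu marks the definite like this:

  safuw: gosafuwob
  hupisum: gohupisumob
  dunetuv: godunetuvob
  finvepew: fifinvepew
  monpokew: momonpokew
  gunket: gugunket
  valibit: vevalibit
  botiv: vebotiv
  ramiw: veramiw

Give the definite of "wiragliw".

vewiragliw

safuw and finvepew both end in -w yet inflect differently (gosafuwob, fifinvepew), so the final letter is not what conditions the rule; the last vowel is.
"wiragliw" has last vowel 'i'. The stems whose last vowel is 'i' (valibit → vevalibit, botiv → vebotiv, ramiw → veramiw) add the prefix ve-.
So wiragliw → vewiragliw.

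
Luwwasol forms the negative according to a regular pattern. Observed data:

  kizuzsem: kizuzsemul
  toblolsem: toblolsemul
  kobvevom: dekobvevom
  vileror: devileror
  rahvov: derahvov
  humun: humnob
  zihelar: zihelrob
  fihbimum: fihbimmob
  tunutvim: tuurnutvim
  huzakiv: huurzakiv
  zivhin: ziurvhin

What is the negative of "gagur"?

gagrob

"gagur" has last vowel 'u'. The stems whose last vowel is 'u' (humun → humnob, fihbimum → fihbimmob) delete the last vowel and add -ob.
The other patterns: stems whose last vowel is 'e' add -ul; stems whose last vowel is 'o' add the prefix de-; stems whose last vowel is 'i' insert -ur- after the first vowel.
So gagur → gagrob.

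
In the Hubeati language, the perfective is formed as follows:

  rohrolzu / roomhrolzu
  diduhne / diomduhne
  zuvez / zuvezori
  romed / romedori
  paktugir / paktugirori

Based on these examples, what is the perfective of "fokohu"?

foomkohu

diduhne and zuvez both have last vowel 'e' yet inflect differently (diomduhne, zuvezori), so the last vowel is not what conditions the rule; whether the stem ends in a vowel or a consonant is.
"fokohu" ends in a vowel. The stems ending in a vowel (rohrolzu → roomhrolzu, diduhne → diomduhne) insert -om- after the first vowel.
The other pattern: stems ending in a consonant add -ori.
So fokohu → foomkohu.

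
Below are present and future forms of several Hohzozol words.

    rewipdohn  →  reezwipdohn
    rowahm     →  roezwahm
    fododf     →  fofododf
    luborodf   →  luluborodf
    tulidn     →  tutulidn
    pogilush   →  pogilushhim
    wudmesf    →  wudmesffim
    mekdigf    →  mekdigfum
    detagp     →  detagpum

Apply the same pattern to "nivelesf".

"nivelesf" has second-to-last letter 's'. The stems whose second-to-last letter is 's' (pogilush → pogilushhim, wudmesf → wudmesffim) double the final consonant and add -im.
So nivelesf → nivelesffim.

nivelesffim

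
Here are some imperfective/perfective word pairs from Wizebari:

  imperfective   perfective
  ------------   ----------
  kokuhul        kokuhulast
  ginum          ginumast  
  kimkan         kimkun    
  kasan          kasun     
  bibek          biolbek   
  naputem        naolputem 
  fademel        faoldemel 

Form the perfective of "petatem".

peoltatem

ginum and naputem both end in -m yet inflect differently (ginumast, naolputem), so the final letter is not what conditions the rule; the last vowel is.
"petatem" has last vowel 'e'. The stems whose last vowel is 'e' (bibek → biolbek, naputem → naolputem, fademel → faoldemel) insert -ol- after the first vowel.
So petatem → peoltatem.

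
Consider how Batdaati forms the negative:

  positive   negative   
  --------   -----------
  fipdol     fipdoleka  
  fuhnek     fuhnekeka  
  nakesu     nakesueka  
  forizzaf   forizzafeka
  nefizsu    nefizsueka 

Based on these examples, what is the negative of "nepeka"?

Every pair shown (fipdol → fipdoleka, fuhnek → fuhnekeka, nakesu → nakesueka, …) follows the same rule: add -eka.
So nepeka → nepekaeka.

nepekaeka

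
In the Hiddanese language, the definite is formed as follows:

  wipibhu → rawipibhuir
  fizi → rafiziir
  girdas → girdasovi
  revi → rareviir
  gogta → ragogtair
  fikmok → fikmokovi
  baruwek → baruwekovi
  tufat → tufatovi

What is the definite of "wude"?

rawudeir

girdas and gogta both have last vowel 'a' yet inflect differently (girdasovi, ragogtair), so the last vowel is not what conditions the rule; whether the stem ends in a vowel or a consonant is.
"wude" ends in a vowel. The stems ending in a vowel (wipibhu → rawipibhuir, fizi → rafiziir, revi → rareviir) add ra- … -ir around the stem.
The other pattern: stems ending in a consonant add -ovi.
So wude → rawudeir.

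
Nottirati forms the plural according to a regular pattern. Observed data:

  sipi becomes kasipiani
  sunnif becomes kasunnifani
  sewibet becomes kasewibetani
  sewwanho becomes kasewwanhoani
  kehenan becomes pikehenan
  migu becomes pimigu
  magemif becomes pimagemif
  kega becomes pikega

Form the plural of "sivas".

"sivas" begins with s-. The stems beginning with s- (sipi → kasipiani, sunnif → kasunnifani, sewibet → kasewibetani) add ka- … -ani around the stem.
So sivas → kasivasani.

kasivasani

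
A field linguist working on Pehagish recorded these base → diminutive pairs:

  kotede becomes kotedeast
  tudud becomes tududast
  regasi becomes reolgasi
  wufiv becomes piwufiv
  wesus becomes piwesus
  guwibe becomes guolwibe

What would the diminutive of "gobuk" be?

"gobuk" begins with g-. The one such stem in the data (guwibe → guolwibe) inserts -ol- after the first vowel (as does regasi), so the same rule applies.
So gobuk → goolbuk.

goolbuk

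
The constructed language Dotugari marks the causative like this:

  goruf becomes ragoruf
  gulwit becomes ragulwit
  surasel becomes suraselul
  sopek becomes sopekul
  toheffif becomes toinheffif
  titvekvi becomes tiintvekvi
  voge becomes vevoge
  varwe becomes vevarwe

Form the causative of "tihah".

tiinhah

goruf and toheffif both end in -f yet inflect differently (ragoruf, toinheffif), so the final letter is not what conditions the rule; the first letter is.
"tihah" begins with t-. The stems beginning with t- (toheffif → toinheffif, titvekvi → tiintvekvi) insert -in- after the first vowel.
The other patterns: stems beginning with g- add the prefix ra-; stems beginning with s- add -ul; stems beginning with v- add the prefix ve-.
So tihah → tiinhah.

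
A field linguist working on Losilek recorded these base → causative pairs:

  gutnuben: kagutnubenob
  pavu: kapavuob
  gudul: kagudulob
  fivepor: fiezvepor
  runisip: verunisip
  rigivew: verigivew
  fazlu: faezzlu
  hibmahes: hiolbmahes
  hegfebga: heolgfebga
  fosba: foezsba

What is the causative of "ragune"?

"ragune" begins with r-. The stems beginning with r- (runisip → verunisip, rigivew → verigivew) add the prefix ve-.
So ragune → veragune.

veragune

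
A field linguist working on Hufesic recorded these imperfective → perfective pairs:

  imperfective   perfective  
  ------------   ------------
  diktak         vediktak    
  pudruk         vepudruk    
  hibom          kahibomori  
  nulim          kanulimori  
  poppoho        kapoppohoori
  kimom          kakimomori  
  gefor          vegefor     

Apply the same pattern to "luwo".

kaluwoori

"luwo" ends in -o. The one such stem in the data (poppoho → kapoppohoori) adds ka- … -ori around the stem, so the same rule applies.
So luwo → kaluwoori.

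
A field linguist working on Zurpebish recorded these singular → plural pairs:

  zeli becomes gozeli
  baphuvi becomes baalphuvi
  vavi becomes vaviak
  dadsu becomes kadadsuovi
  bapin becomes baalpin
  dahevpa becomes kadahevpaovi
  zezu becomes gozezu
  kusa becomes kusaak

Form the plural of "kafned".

kafnedak

baphuvi and zeli both end in -i yet inflect differently (baalphuvi, gozeli), so the final letter is not what conditions the rule; the first letter is.
"kafned" begins with k-. The one such stem in the data (kusa → kusaak) adds -ak, so the same rule applies.
So kafned → kafnedak.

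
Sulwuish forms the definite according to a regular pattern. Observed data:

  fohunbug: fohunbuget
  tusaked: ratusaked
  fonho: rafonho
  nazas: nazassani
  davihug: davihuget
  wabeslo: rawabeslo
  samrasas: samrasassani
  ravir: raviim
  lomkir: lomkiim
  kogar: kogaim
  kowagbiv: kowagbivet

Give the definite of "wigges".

wiggessani

"wigges" ends in -s. The stems ending in -s (nazas → nazassani, samrasas → samrasassani) double the final consonant and add -ani.
So wigges → wiggessani.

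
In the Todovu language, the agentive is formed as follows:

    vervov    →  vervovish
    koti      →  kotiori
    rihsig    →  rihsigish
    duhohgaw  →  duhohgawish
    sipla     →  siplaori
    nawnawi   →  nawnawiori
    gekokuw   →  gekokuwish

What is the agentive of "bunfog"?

rihsig and nawnawi both have last vowel 'i' yet inflect differently (rihsigish, nawnawiori), so the last vowel is not what conditions the rule; whether the stem ends in a vowel or a consonant is.
"bunfog" ends in a consonant. The stems ending in a consonant (vervov → vervovish, gekokuw → gekokuwish, duhohgaw → duhohgawish) add -ish.
The other pattern: stems ending in a vowel add -ori.
So bunfog → bunfogish.

bunfogish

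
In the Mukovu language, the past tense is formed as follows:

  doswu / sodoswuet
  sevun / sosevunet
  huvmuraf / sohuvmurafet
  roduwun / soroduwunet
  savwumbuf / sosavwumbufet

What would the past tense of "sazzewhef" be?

sosazzewhefet

Every pair shown (doswu → sodoswuet, sevun → sosevunet, huvmuraf → sohuvmurafet, …) follows the same rule: add so- … -et around the stem.
So sazzewhef → sosazzewhefet.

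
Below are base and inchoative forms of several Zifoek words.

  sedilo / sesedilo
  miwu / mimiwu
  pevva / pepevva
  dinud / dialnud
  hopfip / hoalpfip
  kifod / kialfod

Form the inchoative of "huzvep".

hualzvep

"huzvep" ends in a consonant. The stems ending in a consonant (dinud → dialnud, hopfip → hoalpfip, kifod → kialfod) insert -al- after the first vowel.
The other pattern: stems ending in a vowel repeat the first consonant+vowel as a prefix.
So huzvep → hualzvep.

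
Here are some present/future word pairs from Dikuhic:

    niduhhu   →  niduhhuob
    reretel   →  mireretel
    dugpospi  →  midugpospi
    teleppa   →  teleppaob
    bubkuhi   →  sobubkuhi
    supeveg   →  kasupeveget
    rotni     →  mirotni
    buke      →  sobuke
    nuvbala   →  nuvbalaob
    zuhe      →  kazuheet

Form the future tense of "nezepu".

nezepuob

"nezepu" begins with n-. The stems beginning with n- (nuvbala → nuvbalaob, niduhhu → niduhhuob) add -ob.
So nezepu → nezepuob.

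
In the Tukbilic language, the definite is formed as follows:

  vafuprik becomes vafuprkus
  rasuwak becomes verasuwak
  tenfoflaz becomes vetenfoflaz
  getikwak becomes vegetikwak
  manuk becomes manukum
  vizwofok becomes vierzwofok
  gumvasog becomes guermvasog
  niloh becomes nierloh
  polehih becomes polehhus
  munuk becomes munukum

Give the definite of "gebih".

gebhus

"gebih" has last vowel 'i'. The stems whose last vowel is 'i' (vafuprik → vafuprkus, polehih → polehhus) delete the last vowel and add -us.
So gebih → gebhus.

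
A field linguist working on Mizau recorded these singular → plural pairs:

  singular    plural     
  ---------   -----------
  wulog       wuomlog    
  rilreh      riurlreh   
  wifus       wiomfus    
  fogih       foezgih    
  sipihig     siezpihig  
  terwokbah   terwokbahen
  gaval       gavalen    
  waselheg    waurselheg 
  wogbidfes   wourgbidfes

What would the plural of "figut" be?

terwokbah and rilreh both end in -h yet inflect differently (terwokbahen, riurlreh), so the final letter is not what conditions the rule; the last vowel is.
"figut" has last vowel 'u'. The one such stem in the data (wifus → wiomfus) inserts -om- after the first vowel (as does wulog), so the same rule applies.
The other patterns: stems whose last vowel is 'a' add -en; stems whose last vowel is 'e' insert -ur- after the first vowel; stems whose last vowel is 'i' insert -ez- after the first vowel.
So figut → fiomgut.

fiomgut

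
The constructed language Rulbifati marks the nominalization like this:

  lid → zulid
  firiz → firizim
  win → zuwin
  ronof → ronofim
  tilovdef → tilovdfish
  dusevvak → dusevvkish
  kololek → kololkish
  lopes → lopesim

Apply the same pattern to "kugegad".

kugegdish

ronof and tilovdef both end in -f yet inflect differently (ronofim, tilovdfish), so the final letter is not what conditions the rule; the number of vowels is.
"kugegad" has 3 vowels. The stems with 3 vowels (tilovdef → tilovdfish, dusevvak → dusevvkish, kololek → kololkish) delete the last vowel and add -ish.
So kugegad → kugegdish.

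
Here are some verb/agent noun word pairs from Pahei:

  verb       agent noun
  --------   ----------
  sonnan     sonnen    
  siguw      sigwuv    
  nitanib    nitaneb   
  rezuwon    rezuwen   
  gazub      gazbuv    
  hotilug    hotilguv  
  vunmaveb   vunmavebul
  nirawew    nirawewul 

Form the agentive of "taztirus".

gazub and vunmaveb both end in -b yet inflect differently (gazbuv, vunmavebul), so the final letter is not what conditions the rule; the last vowel is.
"taztirus" has last vowel 'u'. The stems whose last vowel is 'u' (siguw → sigwuv, gazub → gazbuv, hotilug → hotilguv) delete the last vowel and add -uv.
The other patterns: stems whose last vowel is 'e' add -ul; stems whose last vowel is 'a', 'i' or 'o' change the last vowel to 'e'.
So taztirus → taztirsuv.

taztirsuv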